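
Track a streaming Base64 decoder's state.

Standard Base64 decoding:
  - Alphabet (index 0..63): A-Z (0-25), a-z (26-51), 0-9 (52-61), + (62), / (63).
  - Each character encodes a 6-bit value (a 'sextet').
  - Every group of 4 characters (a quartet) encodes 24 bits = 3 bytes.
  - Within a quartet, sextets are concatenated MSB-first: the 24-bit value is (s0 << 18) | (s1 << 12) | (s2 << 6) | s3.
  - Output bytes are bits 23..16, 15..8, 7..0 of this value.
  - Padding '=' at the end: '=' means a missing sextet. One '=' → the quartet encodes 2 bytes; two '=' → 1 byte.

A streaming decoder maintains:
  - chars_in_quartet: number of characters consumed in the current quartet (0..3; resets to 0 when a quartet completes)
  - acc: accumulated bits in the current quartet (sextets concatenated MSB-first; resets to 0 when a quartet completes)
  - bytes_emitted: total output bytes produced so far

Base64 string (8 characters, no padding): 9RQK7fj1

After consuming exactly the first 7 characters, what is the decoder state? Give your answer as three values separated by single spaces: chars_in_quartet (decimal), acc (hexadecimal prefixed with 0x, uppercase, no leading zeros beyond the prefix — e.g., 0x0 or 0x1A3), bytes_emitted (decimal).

After char 0 ('9'=61): chars_in_quartet=1 acc=0x3D bytes_emitted=0
After char 1 ('R'=17): chars_in_quartet=2 acc=0xF51 bytes_emitted=0
After char 2 ('Q'=16): chars_in_quartet=3 acc=0x3D450 bytes_emitted=0
After char 3 ('K'=10): chars_in_quartet=4 acc=0xF5140A -> emit F5 14 0A, reset; bytes_emitted=3
After char 4 ('7'=59): chars_in_quartet=1 acc=0x3B bytes_emitted=3
After char 5 ('f'=31): chars_in_quartet=2 acc=0xEDF bytes_emitted=3
After char 6 ('j'=35): chars_in_quartet=3 acc=0x3B7E3 bytes_emitted=3

Answer: 3 0x3B7E3 3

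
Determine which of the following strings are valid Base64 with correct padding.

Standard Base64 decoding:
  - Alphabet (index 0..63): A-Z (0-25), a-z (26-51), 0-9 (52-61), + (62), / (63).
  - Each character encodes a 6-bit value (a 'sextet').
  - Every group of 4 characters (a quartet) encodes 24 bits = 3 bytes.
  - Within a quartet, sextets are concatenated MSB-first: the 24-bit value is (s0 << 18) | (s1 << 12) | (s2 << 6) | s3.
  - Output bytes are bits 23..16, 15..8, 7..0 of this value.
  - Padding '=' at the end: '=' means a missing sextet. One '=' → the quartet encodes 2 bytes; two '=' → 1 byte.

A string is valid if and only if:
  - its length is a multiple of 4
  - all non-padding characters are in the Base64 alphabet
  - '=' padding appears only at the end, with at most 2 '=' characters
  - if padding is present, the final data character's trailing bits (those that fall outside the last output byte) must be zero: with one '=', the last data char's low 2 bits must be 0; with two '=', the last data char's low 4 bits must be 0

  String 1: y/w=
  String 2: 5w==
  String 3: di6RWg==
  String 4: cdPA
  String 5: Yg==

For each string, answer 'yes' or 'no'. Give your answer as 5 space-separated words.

String 1: 'y/w=' → valid
String 2: '5w==' → valid
String 3: 'di6RWg==' → valid
String 4: 'cdPA' → valid
String 5: 'Yg==' → valid

Answer: yes yes yes yes yes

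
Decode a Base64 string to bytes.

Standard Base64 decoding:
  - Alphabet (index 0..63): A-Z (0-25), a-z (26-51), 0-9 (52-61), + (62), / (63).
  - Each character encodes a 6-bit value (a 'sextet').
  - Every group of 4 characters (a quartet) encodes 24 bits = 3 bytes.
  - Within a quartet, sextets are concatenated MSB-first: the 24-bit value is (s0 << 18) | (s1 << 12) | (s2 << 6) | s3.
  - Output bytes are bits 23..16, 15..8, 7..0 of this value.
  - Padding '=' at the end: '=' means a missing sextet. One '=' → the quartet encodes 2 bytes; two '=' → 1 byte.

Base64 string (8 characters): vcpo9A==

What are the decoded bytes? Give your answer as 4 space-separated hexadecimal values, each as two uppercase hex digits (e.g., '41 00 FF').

After char 0 ('v'=47): chars_in_quartet=1 acc=0x2F bytes_emitted=0
After char 1 ('c'=28): chars_in_quartet=2 acc=0xBDC bytes_emitted=0
After char 2 ('p'=41): chars_in_quartet=3 acc=0x2F729 bytes_emitted=0
After char 3 ('o'=40): chars_in_quartet=4 acc=0xBDCA68 -> emit BD CA 68, reset; bytes_emitted=3
After char 4 ('9'=61): chars_in_quartet=1 acc=0x3D bytes_emitted=3
After char 5 ('A'=0): chars_in_quartet=2 acc=0xF40 bytes_emitted=3
Padding '==': partial quartet acc=0xF40 -> emit F4; bytes_emitted=4

Answer: BD CA 68 F4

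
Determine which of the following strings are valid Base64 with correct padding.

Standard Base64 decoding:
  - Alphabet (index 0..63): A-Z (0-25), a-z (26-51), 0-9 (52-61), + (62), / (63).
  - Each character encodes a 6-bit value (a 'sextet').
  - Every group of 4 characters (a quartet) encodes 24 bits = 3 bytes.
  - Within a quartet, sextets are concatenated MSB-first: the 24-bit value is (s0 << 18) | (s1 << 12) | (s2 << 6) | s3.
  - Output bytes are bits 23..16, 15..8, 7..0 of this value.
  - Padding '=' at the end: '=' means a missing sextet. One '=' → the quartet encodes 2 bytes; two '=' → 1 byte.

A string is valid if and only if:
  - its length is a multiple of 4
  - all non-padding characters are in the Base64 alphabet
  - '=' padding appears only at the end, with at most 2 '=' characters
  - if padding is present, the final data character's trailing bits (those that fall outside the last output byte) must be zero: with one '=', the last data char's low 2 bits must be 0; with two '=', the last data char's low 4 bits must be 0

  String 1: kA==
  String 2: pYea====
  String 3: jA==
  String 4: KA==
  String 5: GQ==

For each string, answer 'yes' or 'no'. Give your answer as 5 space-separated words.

Answer: yes no yes yes yes

Derivation:
String 1: 'kA==' → valid
String 2: 'pYea====' → invalid (4 pad chars (max 2))
String 3: 'jA==' → valid
String 4: 'KA==' → valid
String 5: 'GQ==' → valid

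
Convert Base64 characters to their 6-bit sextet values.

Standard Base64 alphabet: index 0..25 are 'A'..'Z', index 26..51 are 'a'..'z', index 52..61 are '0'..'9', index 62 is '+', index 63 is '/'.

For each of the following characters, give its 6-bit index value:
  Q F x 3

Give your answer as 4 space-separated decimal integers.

'Q': A..Z range, ord('Q') − ord('A') = 16
'F': A..Z range, ord('F') − ord('A') = 5
'x': a..z range, 26 + ord('x') − ord('a') = 49
'3': 0..9 range, 52 + ord('3') − ord('0') = 55

Answer: 16 5 49 55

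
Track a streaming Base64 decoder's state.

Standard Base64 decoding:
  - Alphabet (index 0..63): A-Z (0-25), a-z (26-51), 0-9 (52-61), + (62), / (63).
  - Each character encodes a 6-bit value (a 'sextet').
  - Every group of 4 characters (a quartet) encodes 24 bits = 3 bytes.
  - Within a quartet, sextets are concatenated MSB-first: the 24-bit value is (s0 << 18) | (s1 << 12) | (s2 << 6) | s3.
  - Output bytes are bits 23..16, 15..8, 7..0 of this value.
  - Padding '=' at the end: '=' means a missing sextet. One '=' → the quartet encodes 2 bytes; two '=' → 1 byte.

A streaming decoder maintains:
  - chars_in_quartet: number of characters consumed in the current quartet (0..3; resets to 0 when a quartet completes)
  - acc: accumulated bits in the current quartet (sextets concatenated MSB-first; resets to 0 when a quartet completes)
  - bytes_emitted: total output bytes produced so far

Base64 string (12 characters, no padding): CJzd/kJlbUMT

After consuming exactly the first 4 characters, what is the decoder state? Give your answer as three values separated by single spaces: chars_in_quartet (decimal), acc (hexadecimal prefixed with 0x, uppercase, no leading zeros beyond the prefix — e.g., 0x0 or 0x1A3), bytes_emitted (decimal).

Answer: 0 0x0 3

Derivation:
After char 0 ('C'=2): chars_in_quartet=1 acc=0x2 bytes_emitted=0
After char 1 ('J'=9): chars_in_quartet=2 acc=0x89 bytes_emitted=0
After char 2 ('z'=51): chars_in_quartet=3 acc=0x2273 bytes_emitted=0
After char 3 ('d'=29): chars_in_quartet=4 acc=0x89CDD -> emit 08 9C DD, reset; bytes_emitted=3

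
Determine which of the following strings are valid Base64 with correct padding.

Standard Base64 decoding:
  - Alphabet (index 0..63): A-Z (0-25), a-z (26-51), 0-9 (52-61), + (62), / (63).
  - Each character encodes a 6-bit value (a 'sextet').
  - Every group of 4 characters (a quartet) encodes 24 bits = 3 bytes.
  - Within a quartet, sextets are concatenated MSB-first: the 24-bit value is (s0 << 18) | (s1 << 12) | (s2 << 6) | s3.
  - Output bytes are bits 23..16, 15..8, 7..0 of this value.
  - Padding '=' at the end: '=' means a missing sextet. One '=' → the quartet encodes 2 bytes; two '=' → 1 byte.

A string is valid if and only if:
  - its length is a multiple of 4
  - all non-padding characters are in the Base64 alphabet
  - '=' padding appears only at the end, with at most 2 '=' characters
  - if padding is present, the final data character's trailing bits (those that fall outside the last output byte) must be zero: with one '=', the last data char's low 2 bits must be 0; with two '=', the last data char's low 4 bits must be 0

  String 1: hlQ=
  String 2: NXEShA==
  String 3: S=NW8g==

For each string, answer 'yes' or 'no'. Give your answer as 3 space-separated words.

String 1: 'hlQ=' → valid
String 2: 'NXEShA==' → valid
String 3: 'S=NW8g==' → invalid (bad char(s): ['=']; '=' in middle)

Answer: yes yes no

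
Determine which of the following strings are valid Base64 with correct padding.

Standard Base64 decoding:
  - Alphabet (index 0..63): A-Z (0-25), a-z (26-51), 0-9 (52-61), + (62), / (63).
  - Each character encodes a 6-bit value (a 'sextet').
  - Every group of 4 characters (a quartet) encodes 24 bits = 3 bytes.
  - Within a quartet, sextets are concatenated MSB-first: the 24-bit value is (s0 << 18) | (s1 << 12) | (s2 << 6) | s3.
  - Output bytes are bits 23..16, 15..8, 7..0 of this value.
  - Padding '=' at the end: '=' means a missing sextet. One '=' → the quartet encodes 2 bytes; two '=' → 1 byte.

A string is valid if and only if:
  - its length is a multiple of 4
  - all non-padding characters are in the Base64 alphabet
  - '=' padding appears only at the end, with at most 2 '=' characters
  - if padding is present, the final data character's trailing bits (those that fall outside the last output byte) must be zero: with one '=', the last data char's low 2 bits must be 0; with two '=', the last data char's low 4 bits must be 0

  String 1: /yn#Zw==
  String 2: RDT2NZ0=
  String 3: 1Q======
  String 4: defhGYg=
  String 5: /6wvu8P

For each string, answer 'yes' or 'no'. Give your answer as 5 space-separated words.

Answer: no yes no yes no

Derivation:
String 1: '/yn#Zw==' → invalid (bad char(s): ['#'])
String 2: 'RDT2NZ0=' → valid
String 3: '1Q======' → invalid (6 pad chars (max 2))
String 4: 'defhGYg=' → valid
String 5: '/6wvu8P' → invalid (len=7 not mult of 4)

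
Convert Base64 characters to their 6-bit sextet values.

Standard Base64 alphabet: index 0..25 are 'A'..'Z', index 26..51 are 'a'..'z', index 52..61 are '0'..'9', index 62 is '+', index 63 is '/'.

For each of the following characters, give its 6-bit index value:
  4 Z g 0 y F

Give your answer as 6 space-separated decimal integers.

Answer: 56 25 32 52 50 5

Derivation:
'4': 0..9 range, 52 + ord('4') − ord('0') = 56
'Z': A..Z range, ord('Z') − ord('A') = 25
'g': a..z range, 26 + ord('g') − ord('a') = 32
'0': 0..9 range, 52 + ord('0') − ord('0') = 52
'y': a..z range, 26 + ord('y') − ord('a') = 50
'F': A..Z range, ord('F') − ord('A') = 5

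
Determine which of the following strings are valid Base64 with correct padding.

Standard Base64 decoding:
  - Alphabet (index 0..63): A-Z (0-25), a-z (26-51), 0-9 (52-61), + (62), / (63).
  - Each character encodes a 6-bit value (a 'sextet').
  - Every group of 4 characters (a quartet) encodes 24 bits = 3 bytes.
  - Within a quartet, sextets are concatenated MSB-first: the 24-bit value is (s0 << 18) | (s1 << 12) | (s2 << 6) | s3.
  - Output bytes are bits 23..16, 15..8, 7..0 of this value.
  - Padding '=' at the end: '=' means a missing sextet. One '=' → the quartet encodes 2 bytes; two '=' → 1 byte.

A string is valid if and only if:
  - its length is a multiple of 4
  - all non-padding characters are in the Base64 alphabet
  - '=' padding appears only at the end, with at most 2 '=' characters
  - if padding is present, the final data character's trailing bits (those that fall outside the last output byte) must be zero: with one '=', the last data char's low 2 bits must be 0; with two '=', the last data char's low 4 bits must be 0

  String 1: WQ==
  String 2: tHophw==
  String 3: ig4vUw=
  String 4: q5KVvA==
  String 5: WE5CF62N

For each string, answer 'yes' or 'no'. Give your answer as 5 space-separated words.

Answer: yes yes no yes yes

Derivation:
String 1: 'WQ==' → valid
String 2: 'tHophw==' → valid
String 3: 'ig4vUw=' → invalid (len=7 not mult of 4)
String 4: 'q5KVvA==' → valid
String 5: 'WE5CF62N' → valid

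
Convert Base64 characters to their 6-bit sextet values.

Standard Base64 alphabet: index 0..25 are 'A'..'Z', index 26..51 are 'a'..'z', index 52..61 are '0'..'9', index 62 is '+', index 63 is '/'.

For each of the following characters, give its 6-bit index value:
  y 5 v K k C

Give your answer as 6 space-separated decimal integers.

Answer: 50 57 47 10 36 2

Derivation:
'y': a..z range, 26 + ord('y') − ord('a') = 50
'5': 0..9 range, 52 + ord('5') − ord('0') = 57
'v': a..z range, 26 + ord('v') − ord('a') = 47
'K': A..Z range, ord('K') − ord('A') = 10
'k': a..z range, 26 + ord('k') − ord('a') = 36
'C': A..Z range, ord('C') − ord('A') = 2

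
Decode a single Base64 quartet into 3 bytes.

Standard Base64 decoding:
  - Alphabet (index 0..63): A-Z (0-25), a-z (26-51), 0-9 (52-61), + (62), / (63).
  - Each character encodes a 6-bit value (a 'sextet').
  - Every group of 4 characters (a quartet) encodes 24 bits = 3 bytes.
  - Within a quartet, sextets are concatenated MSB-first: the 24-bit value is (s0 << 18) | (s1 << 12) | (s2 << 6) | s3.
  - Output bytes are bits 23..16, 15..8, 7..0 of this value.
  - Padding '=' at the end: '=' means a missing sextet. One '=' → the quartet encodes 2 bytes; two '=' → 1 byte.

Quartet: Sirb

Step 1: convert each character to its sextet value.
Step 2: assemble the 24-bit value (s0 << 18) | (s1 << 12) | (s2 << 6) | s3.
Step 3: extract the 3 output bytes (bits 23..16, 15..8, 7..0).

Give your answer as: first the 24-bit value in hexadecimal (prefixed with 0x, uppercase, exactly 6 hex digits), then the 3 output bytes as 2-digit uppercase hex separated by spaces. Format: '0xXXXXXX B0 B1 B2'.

Sextets: S=18, i=34, r=43, b=27
24-bit: (18<<18) | (34<<12) | (43<<6) | 27
      = 0x480000 | 0x022000 | 0x000AC0 | 0x00001B
      = 0x4A2ADB
Bytes: (v>>16)&0xFF=4A, (v>>8)&0xFF=2A, v&0xFF=DB

Answer: 0x4A2ADB 4A 2A DB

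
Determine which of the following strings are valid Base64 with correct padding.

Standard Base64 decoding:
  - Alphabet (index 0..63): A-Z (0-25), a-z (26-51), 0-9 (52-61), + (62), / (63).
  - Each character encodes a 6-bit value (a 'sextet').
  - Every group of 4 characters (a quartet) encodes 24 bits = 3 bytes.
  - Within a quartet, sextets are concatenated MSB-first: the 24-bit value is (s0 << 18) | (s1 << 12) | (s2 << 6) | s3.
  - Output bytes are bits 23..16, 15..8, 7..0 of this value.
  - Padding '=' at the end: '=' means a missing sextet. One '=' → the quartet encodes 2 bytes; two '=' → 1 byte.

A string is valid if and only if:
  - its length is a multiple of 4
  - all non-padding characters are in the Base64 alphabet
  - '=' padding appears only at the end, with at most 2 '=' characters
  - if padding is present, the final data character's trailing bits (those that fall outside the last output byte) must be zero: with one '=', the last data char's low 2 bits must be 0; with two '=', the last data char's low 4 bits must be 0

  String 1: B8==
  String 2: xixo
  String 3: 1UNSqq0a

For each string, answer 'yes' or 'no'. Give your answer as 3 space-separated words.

Answer: no yes yes

Derivation:
String 1: 'B8==' → invalid (bad trailing bits)
String 2: 'xixo' → valid
String 3: '1UNSqq0a' → valid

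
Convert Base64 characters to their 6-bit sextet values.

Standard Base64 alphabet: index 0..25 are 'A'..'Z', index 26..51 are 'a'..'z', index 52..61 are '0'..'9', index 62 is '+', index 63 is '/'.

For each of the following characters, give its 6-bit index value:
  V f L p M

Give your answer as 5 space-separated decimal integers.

'V': A..Z range, ord('V') − ord('A') = 21
'f': a..z range, 26 + ord('f') − ord('a') = 31
'L': A..Z range, ord('L') − ord('A') = 11
'p': a..z range, 26 + ord('p') − ord('a') = 41
'M': A..Z range, ord('M') − ord('A') = 12

Answer: 21 31 11 41 12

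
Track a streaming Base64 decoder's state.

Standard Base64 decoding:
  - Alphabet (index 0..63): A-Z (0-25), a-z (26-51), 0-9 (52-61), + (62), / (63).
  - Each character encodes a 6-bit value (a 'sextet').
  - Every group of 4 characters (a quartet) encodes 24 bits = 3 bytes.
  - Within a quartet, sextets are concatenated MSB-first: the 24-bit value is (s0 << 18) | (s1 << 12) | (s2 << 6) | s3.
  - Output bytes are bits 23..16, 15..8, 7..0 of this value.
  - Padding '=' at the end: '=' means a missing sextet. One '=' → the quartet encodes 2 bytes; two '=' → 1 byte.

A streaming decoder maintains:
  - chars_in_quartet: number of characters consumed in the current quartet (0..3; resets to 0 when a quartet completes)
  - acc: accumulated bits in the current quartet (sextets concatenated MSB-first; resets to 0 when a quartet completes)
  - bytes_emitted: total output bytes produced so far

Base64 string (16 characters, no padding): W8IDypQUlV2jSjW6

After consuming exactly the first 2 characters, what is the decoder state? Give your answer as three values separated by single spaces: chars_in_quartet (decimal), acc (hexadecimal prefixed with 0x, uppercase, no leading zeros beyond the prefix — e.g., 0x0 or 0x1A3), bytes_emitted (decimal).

Answer: 2 0x5BC 0

Derivation:
After char 0 ('W'=22): chars_in_quartet=1 acc=0x16 bytes_emitted=0
After char 1 ('8'=60): chars_in_quartet=2 acc=0x5BC bytes_emitted=0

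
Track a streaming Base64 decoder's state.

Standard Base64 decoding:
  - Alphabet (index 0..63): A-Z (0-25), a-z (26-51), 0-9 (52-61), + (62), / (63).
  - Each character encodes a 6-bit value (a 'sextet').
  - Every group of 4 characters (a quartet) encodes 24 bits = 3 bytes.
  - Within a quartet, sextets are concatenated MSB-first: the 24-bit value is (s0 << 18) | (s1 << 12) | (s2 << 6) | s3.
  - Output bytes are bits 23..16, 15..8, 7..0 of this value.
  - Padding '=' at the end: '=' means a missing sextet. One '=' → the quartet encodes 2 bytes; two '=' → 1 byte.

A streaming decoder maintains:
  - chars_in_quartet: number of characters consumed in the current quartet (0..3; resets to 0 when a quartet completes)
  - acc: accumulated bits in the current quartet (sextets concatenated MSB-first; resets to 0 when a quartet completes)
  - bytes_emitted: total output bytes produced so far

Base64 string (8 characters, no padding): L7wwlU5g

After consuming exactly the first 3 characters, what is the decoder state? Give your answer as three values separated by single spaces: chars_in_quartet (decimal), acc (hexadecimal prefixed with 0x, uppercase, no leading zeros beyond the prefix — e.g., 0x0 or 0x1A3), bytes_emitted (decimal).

Answer: 3 0xBEF0 0

Derivation:
After char 0 ('L'=11): chars_in_quartet=1 acc=0xB bytes_emitted=0
After char 1 ('7'=59): chars_in_quartet=2 acc=0x2FB bytes_emitted=0
After char 2 ('w'=48): chars_in_quartet=3 acc=0xBEF0 bytes_emitted=0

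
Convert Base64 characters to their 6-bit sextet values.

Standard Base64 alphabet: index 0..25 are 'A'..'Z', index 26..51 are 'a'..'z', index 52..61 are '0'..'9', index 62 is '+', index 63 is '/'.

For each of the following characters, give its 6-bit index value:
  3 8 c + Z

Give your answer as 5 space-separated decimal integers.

'3': 0..9 range, 52 + ord('3') − ord('0') = 55
'8': 0..9 range, 52 + ord('8') − ord('0') = 60
'c': a..z range, 26 + ord('c') − ord('a') = 28
'+': index 62
'Z': A..Z range, ord('Z') − ord('A') = 25

Answer: 55 60 28 62 25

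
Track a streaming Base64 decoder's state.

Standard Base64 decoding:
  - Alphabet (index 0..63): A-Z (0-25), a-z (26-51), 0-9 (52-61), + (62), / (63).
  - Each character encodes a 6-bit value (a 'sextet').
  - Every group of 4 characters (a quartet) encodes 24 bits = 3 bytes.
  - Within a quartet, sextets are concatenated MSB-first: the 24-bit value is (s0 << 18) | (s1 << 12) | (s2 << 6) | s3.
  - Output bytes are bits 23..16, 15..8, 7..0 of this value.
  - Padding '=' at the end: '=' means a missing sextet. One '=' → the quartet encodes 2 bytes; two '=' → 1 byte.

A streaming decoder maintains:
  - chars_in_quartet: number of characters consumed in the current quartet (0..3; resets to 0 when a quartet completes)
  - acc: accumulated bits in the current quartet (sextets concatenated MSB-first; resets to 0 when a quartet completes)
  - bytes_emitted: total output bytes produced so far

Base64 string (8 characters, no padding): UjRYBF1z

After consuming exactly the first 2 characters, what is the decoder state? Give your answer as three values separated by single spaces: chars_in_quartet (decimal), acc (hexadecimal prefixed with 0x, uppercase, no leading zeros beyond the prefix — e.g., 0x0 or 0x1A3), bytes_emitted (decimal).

After char 0 ('U'=20): chars_in_quartet=1 acc=0x14 bytes_emitted=0
After char 1 ('j'=35): chars_in_quartet=2 acc=0x523 bytes_emitted=0

Answer: 2 0x523 0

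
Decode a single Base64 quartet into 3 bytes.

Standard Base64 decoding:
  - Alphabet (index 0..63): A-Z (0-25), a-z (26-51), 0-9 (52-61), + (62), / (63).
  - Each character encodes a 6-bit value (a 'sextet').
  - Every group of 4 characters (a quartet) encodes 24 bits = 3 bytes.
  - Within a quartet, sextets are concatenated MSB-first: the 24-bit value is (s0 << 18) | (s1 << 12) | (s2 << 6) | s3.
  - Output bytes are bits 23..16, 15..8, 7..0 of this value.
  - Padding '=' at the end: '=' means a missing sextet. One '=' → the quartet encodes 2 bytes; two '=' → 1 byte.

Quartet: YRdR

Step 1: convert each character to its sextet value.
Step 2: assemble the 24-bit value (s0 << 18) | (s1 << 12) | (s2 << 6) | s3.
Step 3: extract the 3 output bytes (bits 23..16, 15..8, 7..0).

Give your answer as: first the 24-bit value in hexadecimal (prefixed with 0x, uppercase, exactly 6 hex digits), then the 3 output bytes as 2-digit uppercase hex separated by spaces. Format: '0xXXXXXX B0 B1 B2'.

Answer: 0x611751 61 17 51

Derivation:
Sextets: Y=24, R=17, d=29, R=17
24-bit: (24<<18) | (17<<12) | (29<<6) | 17
      = 0x600000 | 0x011000 | 0x000740 | 0x000011
      = 0x611751
Bytes: (v>>16)&0xFF=61, (v>>8)&0xFF=17, v&0xFF=51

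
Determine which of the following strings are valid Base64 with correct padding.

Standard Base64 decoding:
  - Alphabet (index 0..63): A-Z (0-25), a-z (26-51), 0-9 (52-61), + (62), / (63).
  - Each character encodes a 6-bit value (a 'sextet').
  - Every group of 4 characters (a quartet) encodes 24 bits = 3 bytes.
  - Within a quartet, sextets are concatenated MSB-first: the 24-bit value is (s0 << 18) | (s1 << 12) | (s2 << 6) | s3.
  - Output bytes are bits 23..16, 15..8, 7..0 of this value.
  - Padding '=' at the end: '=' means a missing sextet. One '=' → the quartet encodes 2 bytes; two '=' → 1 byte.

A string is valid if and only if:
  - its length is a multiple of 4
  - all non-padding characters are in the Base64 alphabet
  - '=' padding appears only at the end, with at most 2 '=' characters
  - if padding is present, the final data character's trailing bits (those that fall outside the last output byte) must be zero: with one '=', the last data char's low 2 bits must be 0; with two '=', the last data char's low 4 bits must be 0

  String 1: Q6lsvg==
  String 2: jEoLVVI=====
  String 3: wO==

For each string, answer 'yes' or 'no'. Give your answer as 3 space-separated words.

String 1: 'Q6lsvg==' → valid
String 2: 'jEoLVVI=====' → invalid (5 pad chars (max 2))
String 3: 'wO==' → invalid (bad trailing bits)

Answer: yes no no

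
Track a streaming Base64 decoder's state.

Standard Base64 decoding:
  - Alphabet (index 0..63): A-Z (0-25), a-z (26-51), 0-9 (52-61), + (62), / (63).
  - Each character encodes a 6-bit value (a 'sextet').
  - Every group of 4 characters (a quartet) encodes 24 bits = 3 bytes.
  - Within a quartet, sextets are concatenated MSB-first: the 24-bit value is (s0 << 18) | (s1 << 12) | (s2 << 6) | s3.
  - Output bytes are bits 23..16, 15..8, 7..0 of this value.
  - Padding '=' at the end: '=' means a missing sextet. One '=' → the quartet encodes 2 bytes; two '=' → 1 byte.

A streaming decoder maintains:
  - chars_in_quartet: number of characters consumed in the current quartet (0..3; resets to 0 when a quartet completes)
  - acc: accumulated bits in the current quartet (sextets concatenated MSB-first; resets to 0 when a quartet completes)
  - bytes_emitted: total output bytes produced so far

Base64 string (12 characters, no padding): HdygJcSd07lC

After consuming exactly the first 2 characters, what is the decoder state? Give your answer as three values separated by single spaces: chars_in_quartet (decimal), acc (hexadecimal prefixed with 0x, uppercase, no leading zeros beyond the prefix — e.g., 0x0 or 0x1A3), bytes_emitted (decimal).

Answer: 2 0x1DD 0

Derivation:
After char 0 ('H'=7): chars_in_quartet=1 acc=0x7 bytes_emitted=0
After char 1 ('d'=29): chars_in_quartet=2 acc=0x1DD bytes_emitted=0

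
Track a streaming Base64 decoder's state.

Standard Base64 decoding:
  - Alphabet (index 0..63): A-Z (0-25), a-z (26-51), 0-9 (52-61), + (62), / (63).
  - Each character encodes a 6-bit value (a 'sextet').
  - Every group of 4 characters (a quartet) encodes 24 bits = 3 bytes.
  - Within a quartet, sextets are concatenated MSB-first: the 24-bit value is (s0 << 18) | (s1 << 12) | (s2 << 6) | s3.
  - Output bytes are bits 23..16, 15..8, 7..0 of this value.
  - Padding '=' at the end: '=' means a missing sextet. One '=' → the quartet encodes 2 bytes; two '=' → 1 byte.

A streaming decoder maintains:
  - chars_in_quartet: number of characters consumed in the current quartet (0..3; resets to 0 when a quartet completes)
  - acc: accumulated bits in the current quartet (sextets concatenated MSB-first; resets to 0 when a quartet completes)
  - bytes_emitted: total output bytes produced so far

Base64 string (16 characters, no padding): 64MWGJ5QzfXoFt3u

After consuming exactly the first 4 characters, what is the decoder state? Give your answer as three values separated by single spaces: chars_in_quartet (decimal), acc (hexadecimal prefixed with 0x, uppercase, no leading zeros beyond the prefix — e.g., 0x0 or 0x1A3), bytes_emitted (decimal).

After char 0 ('6'=58): chars_in_quartet=1 acc=0x3A bytes_emitted=0
After char 1 ('4'=56): chars_in_quartet=2 acc=0xEB8 bytes_emitted=0
After char 2 ('M'=12): chars_in_quartet=3 acc=0x3AE0C bytes_emitted=0
After char 3 ('W'=22): chars_in_quartet=4 acc=0xEB8316 -> emit EB 83 16, reset; bytes_emitted=3

Answer: 0 0x0 3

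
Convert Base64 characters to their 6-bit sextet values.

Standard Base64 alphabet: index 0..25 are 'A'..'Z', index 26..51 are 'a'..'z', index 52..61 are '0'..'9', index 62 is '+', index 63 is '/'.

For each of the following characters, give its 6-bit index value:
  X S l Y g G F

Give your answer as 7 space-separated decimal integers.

Answer: 23 18 37 24 32 6 5

Derivation:
'X': A..Z range, ord('X') − ord('A') = 23
'S': A..Z range, ord('S') − ord('A') = 18
'l': a..z range, 26 + ord('l') − ord('a') = 37
'Y': A..Z range, ord('Y') − ord('A') = 24
'g': a..z range, 26 + ord('g') − ord('a') = 32
'G': A..Z range, ord('G') − ord('A') = 6
'F': A..Z range, ord('F') − ord('A') = 5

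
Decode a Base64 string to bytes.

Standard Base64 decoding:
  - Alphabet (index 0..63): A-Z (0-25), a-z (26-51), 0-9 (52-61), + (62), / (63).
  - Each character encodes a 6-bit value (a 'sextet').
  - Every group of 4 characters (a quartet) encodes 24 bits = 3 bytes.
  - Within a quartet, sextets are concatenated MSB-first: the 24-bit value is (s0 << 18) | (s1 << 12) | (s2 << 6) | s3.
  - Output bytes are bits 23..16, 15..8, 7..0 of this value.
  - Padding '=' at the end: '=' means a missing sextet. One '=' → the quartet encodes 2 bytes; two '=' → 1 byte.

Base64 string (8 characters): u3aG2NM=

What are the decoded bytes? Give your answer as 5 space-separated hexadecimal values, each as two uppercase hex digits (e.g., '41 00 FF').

After char 0 ('u'=46): chars_in_quartet=1 acc=0x2E bytes_emitted=0
After char 1 ('3'=55): chars_in_quartet=2 acc=0xBB7 bytes_emitted=0
After char 2 ('a'=26): chars_in_quartet=3 acc=0x2EDDA bytes_emitted=0
After char 3 ('G'=6): chars_in_quartet=4 acc=0xBB7686 -> emit BB 76 86, reset; bytes_emitted=3
After char 4 ('2'=54): chars_in_quartet=1 acc=0x36 bytes_emitted=3
After char 5 ('N'=13): chars_in_quartet=2 acc=0xD8D bytes_emitted=3
After char 6 ('M'=12): chars_in_quartet=3 acc=0x3634C bytes_emitted=3
Padding '=': partial quartet acc=0x3634C -> emit D8 D3; bytes_emitted=5

Answer: BB 76 86 D8 D3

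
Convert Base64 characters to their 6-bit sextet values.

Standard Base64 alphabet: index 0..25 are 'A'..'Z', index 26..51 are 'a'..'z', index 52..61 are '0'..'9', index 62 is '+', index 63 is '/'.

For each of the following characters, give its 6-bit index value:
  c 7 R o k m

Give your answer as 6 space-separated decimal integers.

Answer: 28 59 17 40 36 38

Derivation:
'c': a..z range, 26 + ord('c') − ord('a') = 28
'7': 0..9 range, 52 + ord('7') − ord('0') = 59
'R': A..Z range, ord('R') − ord('A') = 17
'o': a..z range, 26 + ord('o') − ord('a') = 40
'k': a..z range, 26 + ord('k') − ord('a') = 36
'm': a..z range, 26 + ord('m') − ord('a') = 38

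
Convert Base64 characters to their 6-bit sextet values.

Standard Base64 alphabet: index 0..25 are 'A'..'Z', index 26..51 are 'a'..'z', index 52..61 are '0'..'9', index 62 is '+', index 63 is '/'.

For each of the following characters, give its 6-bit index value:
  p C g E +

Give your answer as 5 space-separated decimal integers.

'p': a..z range, 26 + ord('p') − ord('a') = 41
'C': A..Z range, ord('C') − ord('A') = 2
'g': a..z range, 26 + ord('g') − ord('a') = 32
'E': A..Z range, ord('E') − ord('A') = 4
'+': index 62

Answer: 41 2 32 4 62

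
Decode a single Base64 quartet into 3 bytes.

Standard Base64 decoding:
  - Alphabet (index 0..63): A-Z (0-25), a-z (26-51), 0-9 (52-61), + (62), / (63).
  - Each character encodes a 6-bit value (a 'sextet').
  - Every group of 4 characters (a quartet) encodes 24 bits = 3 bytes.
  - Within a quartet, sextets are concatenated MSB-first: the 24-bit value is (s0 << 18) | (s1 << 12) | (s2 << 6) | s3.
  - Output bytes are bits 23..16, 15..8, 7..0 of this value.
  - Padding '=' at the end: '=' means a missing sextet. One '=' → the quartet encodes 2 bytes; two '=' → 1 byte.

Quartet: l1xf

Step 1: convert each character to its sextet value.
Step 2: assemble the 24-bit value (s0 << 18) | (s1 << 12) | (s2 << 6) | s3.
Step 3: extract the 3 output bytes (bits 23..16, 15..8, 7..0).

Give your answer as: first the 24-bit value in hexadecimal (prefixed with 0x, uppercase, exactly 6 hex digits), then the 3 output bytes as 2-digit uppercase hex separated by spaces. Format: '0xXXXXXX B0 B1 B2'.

Sextets: l=37, 1=53, x=49, f=31
24-bit: (37<<18) | (53<<12) | (49<<6) | 31
      = 0x940000 | 0x035000 | 0x000C40 | 0x00001F
      = 0x975C5F
Bytes: (v>>16)&0xFF=97, (v>>8)&0xFF=5C, v&0xFF=5F

Answer: 0x975C5F 97 5C 5F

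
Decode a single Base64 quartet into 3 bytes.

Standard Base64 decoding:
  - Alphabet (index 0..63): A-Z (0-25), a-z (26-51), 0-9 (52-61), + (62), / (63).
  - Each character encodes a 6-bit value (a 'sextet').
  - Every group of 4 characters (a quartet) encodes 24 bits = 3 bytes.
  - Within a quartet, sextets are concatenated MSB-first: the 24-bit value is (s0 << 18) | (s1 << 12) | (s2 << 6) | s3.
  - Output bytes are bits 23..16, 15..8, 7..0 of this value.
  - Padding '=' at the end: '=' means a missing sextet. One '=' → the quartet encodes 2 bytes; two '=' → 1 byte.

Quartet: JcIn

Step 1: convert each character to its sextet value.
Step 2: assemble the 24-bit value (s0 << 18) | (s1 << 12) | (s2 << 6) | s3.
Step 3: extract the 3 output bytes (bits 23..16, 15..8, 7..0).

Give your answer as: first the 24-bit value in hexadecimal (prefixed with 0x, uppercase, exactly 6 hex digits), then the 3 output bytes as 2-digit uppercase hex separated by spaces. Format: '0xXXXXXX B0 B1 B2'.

Answer: 0x25C227 25 C2 27

Derivation:
Sextets: J=9, c=28, I=8, n=39
24-bit: (9<<18) | (28<<12) | (8<<6) | 39
      = 0x240000 | 0x01C000 | 0x000200 | 0x000027
      = 0x25C227
Bytes: (v>>16)&0xFF=25, (v>>8)&0xFF=C2, v&0xFF=27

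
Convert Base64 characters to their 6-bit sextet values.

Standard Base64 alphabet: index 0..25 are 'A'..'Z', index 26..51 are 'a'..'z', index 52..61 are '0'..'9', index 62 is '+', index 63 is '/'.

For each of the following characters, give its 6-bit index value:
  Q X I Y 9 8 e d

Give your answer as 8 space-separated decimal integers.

Answer: 16 23 8 24 61 60 30 29

Derivation:
'Q': A..Z range, ord('Q') − ord('A') = 16
'X': A..Z range, ord('X') − ord('A') = 23
'I': A..Z range, ord('I') − ord('A') = 8
'Y': A..Z range, ord('Y') − ord('A') = 24
'9': 0..9 range, 52 + ord('9') − ord('0') = 61
'8': 0..9 range, 52 + ord('8') − ord('0') = 60
'e': a..z range, 26 + ord('e') − ord('a') = 30
'd': a..z range, 26 + ord('d') − ord('a') = 29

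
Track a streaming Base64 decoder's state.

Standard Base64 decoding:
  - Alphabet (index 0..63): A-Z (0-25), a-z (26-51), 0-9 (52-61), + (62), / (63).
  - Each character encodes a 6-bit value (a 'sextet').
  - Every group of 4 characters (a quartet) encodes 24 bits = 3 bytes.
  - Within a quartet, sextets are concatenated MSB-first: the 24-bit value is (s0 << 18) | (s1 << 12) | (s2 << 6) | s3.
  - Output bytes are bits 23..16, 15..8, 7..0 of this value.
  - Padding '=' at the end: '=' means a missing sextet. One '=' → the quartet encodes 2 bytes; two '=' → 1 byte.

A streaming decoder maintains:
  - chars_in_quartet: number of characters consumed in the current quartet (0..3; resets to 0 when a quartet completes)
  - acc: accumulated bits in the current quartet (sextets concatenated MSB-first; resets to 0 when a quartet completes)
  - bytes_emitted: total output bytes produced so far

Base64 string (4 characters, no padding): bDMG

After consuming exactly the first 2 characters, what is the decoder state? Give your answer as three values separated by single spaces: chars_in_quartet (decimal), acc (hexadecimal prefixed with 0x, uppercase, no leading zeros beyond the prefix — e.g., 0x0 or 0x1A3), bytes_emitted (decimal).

After char 0 ('b'=27): chars_in_quartet=1 acc=0x1B bytes_emitted=0
After char 1 ('D'=3): chars_in_quartet=2 acc=0x6C3 bytes_emitted=0

Answer: 2 0x6C3 0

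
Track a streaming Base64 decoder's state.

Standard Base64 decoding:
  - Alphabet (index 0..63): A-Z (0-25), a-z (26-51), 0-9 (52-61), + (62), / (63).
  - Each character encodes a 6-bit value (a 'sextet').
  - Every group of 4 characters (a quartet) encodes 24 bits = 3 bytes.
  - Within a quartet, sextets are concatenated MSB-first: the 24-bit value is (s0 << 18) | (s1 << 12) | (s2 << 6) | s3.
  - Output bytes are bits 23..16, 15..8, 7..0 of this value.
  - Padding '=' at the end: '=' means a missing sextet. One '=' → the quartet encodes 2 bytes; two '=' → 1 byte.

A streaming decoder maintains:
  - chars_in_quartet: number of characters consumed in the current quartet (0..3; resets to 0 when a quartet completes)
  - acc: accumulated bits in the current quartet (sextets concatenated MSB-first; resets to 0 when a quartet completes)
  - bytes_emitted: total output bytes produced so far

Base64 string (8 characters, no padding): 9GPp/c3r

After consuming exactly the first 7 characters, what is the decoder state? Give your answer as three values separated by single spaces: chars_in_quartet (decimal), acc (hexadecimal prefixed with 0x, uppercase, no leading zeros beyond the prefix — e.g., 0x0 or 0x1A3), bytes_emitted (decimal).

After char 0 ('9'=61): chars_in_quartet=1 acc=0x3D bytes_emitted=0
After char 1 ('G'=6): chars_in_quartet=2 acc=0xF46 bytes_emitted=0
After char 2 ('P'=15): chars_in_quartet=3 acc=0x3D18F bytes_emitted=0
After char 3 ('p'=41): chars_in_quartet=4 acc=0xF463E9 -> emit F4 63 E9, reset; bytes_emitted=3
After char 4 ('/'=63): chars_in_quartet=1 acc=0x3F bytes_emitted=3
After char 5 ('c'=28): chars_in_quartet=2 acc=0xFDC bytes_emitted=3
After char 6 ('3'=55): chars_in_quartet=3 acc=0x3F737 bytes_emitted=3

Answer: 3 0x3F737 3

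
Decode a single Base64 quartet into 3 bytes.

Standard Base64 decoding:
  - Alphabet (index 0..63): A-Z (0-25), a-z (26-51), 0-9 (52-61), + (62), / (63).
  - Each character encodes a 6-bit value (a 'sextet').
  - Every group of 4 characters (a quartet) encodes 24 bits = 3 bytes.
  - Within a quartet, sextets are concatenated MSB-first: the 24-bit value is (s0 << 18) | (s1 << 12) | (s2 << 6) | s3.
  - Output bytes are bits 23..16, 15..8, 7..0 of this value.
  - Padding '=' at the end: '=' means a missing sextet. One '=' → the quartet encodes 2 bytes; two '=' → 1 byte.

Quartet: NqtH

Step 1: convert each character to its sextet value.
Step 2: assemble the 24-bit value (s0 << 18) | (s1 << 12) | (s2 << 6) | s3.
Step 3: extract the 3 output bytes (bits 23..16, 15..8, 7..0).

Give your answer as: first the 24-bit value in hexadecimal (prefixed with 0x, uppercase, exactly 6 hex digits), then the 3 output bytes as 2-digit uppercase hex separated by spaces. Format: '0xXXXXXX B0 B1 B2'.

Answer: 0x36AB47 36 AB 47

Derivation:
Sextets: N=13, q=42, t=45, H=7
24-bit: (13<<18) | (42<<12) | (45<<6) | 7
      = 0x340000 | 0x02A000 | 0x000B40 | 0x000007
      = 0x36AB47
Bytes: (v>>16)&0xFF=36, (v>>8)&0xFF=AB, v&0xFF=47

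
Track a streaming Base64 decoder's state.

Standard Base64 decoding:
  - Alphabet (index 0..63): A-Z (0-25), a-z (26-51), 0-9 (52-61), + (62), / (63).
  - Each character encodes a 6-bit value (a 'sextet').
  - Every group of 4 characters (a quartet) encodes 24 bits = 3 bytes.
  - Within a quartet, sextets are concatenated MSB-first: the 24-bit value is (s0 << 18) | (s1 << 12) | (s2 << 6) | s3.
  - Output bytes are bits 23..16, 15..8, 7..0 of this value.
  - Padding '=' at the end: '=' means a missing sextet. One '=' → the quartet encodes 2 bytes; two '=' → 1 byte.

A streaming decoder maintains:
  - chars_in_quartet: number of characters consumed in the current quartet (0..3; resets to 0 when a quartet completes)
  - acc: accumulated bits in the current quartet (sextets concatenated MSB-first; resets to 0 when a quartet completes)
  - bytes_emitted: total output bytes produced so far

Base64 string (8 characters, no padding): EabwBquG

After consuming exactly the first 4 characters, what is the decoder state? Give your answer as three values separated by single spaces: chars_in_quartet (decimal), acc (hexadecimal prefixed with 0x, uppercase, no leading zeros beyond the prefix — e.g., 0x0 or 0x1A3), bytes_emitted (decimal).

Answer: 0 0x0 3

Derivation:
After char 0 ('E'=4): chars_in_quartet=1 acc=0x4 bytes_emitted=0
After char 1 ('a'=26): chars_in_quartet=2 acc=0x11A bytes_emitted=0
After char 2 ('b'=27): chars_in_quartet=3 acc=0x469B bytes_emitted=0
After char 3 ('w'=48): chars_in_quartet=4 acc=0x11A6F0 -> emit 11 A6 F0, reset; bytes_emitted=3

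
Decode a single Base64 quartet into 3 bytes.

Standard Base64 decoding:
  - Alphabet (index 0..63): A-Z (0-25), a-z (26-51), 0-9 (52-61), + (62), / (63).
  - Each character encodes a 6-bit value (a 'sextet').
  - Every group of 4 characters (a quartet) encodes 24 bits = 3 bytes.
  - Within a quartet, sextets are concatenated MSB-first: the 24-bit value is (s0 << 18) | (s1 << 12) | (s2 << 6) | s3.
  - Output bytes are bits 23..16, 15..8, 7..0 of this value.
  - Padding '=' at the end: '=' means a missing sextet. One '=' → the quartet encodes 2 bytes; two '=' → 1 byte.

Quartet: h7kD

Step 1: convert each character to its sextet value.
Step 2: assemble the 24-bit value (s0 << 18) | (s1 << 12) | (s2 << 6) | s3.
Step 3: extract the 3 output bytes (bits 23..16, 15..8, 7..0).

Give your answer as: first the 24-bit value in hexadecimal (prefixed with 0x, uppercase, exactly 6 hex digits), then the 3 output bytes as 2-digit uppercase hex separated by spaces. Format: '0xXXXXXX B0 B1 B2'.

Answer: 0x87B903 87 B9 03

Derivation:
Sextets: h=33, 7=59, k=36, D=3
24-bit: (33<<18) | (59<<12) | (36<<6) | 3
      = 0x840000 | 0x03B000 | 0x000900 | 0x000003
      = 0x87B903
Bytes: (v>>16)&0xFF=87, (v>>8)&0xFF=B9, v&0xFF=03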